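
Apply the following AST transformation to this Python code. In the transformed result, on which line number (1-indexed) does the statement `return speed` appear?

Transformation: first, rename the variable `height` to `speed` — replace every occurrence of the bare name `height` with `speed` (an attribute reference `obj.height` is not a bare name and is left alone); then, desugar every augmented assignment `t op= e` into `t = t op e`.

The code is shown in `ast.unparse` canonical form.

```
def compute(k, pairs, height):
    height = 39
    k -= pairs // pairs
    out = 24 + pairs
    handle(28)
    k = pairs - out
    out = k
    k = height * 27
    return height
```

Transformed code:
def compute(k, pairs, speed):
    speed = 39
    k = k - pairs // pairs
    out = 24 + pairs
    handle(28)
    k = pairs - out
    out = k
    k = speed * 27
    return speed

9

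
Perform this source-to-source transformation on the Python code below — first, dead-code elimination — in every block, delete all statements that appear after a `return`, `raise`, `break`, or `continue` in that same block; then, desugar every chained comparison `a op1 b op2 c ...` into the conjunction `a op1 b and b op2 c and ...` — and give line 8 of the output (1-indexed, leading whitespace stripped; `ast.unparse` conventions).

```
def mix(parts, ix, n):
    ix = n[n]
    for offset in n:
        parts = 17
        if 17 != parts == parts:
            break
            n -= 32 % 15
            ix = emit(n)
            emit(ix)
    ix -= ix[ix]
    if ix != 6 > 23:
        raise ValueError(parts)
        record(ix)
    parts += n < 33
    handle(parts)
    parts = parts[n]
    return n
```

Transformed code:
def mix(parts, ix, n):
    ix = n[n]
    for offset in n:
        parts = 17
        if 17 != parts and parts == parts:
            break
    ix -= ix[ix]
    if ix != 6 and 6 > 23:
        raise ValueError(parts)
    parts += n < 33
    handle(parts)
    parts = parts[n]
    return n

if ix != 6 and 6 > 23:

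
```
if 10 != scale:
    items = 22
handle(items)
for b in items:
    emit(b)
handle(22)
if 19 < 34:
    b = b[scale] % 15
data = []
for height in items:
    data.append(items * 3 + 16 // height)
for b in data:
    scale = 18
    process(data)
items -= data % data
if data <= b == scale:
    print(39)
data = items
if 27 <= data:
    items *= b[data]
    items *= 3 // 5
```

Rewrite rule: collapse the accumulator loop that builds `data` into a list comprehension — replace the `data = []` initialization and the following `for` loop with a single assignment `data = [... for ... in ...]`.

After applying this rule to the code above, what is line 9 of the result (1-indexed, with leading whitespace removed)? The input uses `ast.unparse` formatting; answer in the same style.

data = [items * 3 + 16 // height for height in items]

Transformed code:
if 10 != scale:
    items = 22
handle(items)
for b in items:
    emit(b)
handle(22)
if 19 < 34:
    b = b[scale] % 15
data = [items * 3 + 16 // height for height in items]
for b in data:
    scale = 18
    process(data)
items -= data % data
if data <= b == scale:
    print(39)
data = items
if 27 <= data:
    items *= b[data]
    items *= 3 // 5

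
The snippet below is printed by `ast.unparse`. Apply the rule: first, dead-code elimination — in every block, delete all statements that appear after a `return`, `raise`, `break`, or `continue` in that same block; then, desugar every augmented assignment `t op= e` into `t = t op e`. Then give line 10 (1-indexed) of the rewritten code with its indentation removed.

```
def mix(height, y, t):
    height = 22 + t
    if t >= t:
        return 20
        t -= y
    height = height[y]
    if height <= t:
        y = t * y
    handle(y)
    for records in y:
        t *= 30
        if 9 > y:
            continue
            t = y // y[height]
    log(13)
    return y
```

t = t * 30

Transformed code:
def mix(height, y, t):
    height = 22 + t
    if t >= t:
        return 20
    height = height[y]
    if height <= t:
        y = t * y
    handle(y)
    for records in y:
        t = t * 30
        if 9 > y:
            continue
    log(13)
    return y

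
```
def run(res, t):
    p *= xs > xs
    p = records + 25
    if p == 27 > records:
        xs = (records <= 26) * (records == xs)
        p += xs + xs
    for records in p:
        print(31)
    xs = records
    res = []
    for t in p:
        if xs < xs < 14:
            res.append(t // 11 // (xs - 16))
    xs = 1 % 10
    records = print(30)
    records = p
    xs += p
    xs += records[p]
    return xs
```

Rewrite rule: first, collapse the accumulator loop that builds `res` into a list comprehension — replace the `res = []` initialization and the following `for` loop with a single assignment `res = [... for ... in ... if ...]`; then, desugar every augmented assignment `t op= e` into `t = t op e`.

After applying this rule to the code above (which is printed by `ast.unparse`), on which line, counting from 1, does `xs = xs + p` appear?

14

Transformed code:
def run(res, t):
    p = p * (xs > xs)
    p = records + 25
    if p == 27 > records:
        xs = (records <= 26) * (records == xs)
        p = p + (xs + xs)
    for records in p:
        print(31)
    xs = records
    res = [t // 11 // (xs - 16) for t in p if xs < xs < 14]
    xs = 1 % 10
    records = print(30)
    records = p
    xs = xs + p
    xs = xs + records[p]
    return xs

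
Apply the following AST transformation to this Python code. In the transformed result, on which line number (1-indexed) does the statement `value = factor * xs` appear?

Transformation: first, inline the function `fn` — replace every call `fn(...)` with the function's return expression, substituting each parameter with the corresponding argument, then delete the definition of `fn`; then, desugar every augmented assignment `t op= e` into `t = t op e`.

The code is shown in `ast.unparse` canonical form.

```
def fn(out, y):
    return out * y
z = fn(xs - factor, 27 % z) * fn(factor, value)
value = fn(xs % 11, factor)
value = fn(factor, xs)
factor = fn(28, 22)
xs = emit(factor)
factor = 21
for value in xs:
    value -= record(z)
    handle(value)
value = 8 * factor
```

Transformed code:
z = (xs - factor) * (27 % z) * (factor * value)
value = xs % 11 * factor
value = factor * xs
factor = 28 * 22
xs = emit(factor)
factor = 21
for value in xs:
    value = value - record(z)
    handle(value)
value = 8 * factor

3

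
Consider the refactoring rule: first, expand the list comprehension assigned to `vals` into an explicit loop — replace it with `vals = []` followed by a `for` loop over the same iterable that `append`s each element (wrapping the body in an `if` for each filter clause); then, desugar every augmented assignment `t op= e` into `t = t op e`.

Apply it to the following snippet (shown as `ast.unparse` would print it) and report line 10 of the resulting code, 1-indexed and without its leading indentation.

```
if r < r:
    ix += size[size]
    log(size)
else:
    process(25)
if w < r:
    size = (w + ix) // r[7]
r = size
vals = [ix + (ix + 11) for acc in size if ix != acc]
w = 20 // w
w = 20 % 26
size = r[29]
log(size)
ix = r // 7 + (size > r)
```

for acc in size:

Transformed code:
if r < r:
    ix = ix + size[size]
    log(size)
else:
    process(25)
if w < r:
    size = (w + ix) // r[7]
r = size
vals = []
for acc in size:
    if ix != acc:
        vals.append(ix + (ix + 11))
w = 20 // w
w = 20 % 26
size = r[29]
log(size)
ix = r // 7 + (size > r)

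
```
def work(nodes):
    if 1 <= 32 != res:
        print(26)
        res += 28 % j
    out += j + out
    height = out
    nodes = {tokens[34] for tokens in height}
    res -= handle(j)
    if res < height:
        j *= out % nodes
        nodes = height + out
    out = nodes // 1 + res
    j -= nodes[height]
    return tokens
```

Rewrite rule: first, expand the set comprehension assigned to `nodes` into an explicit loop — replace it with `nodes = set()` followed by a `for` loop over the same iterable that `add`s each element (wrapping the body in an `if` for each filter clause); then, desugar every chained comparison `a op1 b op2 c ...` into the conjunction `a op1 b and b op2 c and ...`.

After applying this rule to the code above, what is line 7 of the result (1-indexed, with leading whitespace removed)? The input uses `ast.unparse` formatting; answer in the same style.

nodes = set()

Transformed code:
def work(nodes):
    if 1 <= 32 and 32 != res:
        print(26)
        res += 28 % j
    out += j + out
    height = out
    nodes = set()
    for tokens in height:
        nodes.add(tokens[34])
    res -= handle(j)
    if res < height:
        j *= out % nodes
        nodes = height + out
    out = nodes // 1 + res
    j -= nodes[height]
    return tokens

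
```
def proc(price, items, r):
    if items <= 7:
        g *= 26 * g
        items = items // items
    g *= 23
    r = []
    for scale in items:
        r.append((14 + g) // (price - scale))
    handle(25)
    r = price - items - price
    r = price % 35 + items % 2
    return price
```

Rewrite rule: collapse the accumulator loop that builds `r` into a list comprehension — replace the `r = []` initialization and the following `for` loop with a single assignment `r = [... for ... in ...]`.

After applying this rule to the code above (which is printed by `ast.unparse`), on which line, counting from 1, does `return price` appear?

10

Transformed code:
def proc(price, items, r):
    if items <= 7:
        g *= 26 * g
        items = items // items
    g *= 23
    r = [(14 + g) // (price - scale) for scale in items]
    handle(25)
    r = price - items - price
    r = price % 35 + items % 2
    return price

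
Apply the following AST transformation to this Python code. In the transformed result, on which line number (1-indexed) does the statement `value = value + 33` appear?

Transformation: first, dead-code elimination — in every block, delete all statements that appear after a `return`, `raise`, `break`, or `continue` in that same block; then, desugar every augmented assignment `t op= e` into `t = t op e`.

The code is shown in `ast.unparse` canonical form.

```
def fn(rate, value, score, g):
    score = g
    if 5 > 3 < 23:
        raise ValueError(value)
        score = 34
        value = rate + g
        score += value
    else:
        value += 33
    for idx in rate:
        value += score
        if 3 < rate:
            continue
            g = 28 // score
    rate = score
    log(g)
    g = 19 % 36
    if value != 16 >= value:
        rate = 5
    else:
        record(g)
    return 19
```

Transformed code:
def fn(rate, value, score, g):
    score = g
    if 5 > 3 < 23:
        raise ValueError(value)
    else:
        value = value + 33
    for idx in rate:
        value = value + score
        if 3 < rate:
            continue
    rate = score
    log(g)
    g = 19 % 36
    if value != 16 >= value:
        rate = 5
    else:
        record(g)
    return 19

6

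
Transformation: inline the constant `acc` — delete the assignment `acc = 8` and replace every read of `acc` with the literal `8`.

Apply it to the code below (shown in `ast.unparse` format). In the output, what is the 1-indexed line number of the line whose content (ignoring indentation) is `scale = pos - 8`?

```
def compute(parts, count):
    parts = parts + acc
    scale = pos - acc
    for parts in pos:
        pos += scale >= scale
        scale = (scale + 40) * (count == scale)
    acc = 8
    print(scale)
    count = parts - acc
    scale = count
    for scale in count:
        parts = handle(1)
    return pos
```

Transformed code:
def compute(parts, count):
    parts = parts + 8
    scale = pos - 8
    for parts in pos:
        pos += scale >= scale
        scale = (scale + 40) * (count == scale)
    print(scale)
    count = parts - 8
    scale = count
    for scale in count:
        parts = handle(1)
    return pos

3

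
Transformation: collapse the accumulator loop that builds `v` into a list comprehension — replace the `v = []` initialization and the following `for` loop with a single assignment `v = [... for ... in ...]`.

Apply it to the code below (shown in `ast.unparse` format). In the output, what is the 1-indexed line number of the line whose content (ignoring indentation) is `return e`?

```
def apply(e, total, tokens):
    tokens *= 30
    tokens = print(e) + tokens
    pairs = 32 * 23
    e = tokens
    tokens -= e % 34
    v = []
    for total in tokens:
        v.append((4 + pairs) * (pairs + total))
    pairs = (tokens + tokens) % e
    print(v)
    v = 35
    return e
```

Transformed code:
def apply(e, total, tokens):
    tokens *= 30
    tokens = print(e) + tokens
    pairs = 32 * 23
    e = tokens
    tokens -= e % 34
    v = [(4 + pairs) * (pairs + total) for total in tokens]
    pairs = (tokens + tokens) % e
    print(v)
    v = 35
    return e

11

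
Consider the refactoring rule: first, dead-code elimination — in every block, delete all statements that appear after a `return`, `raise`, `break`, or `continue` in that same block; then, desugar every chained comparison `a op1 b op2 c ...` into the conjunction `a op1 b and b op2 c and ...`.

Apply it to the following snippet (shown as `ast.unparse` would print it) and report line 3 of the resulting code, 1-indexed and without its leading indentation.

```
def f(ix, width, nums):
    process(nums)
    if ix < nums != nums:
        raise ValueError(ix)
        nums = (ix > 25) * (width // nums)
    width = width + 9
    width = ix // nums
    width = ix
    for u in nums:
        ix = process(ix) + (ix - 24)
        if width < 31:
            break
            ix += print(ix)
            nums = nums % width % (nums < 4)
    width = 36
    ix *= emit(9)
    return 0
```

Transformed code:
def f(ix, width, nums):
    process(nums)
    if ix < nums and nums != nums:
        raise ValueError(ix)
    width = width + 9
    width = ix // nums
    width = ix
    for u in nums:
        ix = process(ix) + (ix - 24)
        if width < 31:
            break
    width = 36
    ix *= emit(9)
    return 0

if ix < nums and nums != nums:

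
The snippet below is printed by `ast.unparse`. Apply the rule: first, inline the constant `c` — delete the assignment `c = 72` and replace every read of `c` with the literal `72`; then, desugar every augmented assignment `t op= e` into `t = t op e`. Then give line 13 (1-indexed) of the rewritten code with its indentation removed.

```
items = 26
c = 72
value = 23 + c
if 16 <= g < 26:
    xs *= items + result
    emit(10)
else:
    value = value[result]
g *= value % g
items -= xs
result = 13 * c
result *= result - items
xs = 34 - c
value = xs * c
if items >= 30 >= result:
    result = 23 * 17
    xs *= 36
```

value = xs * 72

Transformed code:
items = 26
value = 23 + 72
if 16 <= g < 26:
    xs = xs * (items + result)
    emit(10)
else:
    value = value[result]
g = g * (value % g)
items = items - xs
result = 13 * 72
result = result * (result - items)
xs = 34 - 72
value = xs * 72
if items >= 30 >= result:
    result = 23 * 17
    xs = xs * 36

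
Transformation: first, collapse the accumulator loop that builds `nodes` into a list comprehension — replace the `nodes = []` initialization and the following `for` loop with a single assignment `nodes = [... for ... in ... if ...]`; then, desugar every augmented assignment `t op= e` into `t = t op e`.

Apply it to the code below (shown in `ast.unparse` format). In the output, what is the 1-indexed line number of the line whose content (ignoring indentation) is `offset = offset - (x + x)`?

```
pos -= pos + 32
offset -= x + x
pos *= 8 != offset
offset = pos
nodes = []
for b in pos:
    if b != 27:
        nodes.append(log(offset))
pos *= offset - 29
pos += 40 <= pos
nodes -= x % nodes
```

2

Transformed code:
pos = pos - (pos + 32)
offset = offset - (x + x)
pos = pos * (8 != offset)
offset = pos
nodes = [log(offset) for b in pos if b != 27]
pos = pos * (offset - 29)
pos = pos + (40 <= pos)
nodes = nodes - x % nodes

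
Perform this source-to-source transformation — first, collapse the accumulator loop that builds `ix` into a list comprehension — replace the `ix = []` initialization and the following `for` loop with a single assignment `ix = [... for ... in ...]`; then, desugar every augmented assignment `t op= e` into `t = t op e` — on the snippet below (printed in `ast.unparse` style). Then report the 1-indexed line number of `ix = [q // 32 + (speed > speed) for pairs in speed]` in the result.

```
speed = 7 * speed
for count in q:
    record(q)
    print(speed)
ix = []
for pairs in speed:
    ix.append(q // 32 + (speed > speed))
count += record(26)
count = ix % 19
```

Transformed code:
speed = 7 * speed
for count in q:
    record(q)
    print(speed)
ix = [q // 32 + (speed > speed) for pairs in speed]
count = count + record(26)
count = ix % 19

5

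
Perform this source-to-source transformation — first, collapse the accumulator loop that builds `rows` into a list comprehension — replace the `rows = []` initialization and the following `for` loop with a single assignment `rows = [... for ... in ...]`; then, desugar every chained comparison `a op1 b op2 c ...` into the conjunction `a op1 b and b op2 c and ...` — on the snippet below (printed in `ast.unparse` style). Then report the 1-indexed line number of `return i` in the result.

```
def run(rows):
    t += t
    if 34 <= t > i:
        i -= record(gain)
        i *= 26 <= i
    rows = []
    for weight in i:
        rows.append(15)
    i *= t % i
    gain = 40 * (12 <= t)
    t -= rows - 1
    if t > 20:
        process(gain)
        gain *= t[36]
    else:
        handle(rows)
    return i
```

15

Transformed code:
def run(rows):
    t += t
    if 34 <= t and t > i:
        i -= record(gain)
        i *= 26 <= i
    rows = [15 for weight in i]
    i *= t % i
    gain = 40 * (12 <= t)
    t -= rows - 1
    if t > 20:
        process(gain)
        gain *= t[36]
    else:
        handle(rows)
    return i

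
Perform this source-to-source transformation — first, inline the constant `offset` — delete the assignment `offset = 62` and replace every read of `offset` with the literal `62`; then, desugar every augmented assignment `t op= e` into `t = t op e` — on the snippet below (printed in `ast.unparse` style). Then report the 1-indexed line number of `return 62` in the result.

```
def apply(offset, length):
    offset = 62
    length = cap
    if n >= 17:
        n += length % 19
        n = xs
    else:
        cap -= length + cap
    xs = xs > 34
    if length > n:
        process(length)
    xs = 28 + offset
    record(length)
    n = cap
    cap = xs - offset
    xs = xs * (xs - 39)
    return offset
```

16

Transformed code:
def apply(offset, length):
    length = cap
    if n >= 17:
        n = n + length % 19
        n = xs
    else:
        cap = cap - (length + cap)
    xs = xs > 34
    if length > n:
        process(length)
    xs = 28 + 62
    record(length)
    n = cap
    cap = xs - 62
    xs = xs * (xs - 39)
    return 62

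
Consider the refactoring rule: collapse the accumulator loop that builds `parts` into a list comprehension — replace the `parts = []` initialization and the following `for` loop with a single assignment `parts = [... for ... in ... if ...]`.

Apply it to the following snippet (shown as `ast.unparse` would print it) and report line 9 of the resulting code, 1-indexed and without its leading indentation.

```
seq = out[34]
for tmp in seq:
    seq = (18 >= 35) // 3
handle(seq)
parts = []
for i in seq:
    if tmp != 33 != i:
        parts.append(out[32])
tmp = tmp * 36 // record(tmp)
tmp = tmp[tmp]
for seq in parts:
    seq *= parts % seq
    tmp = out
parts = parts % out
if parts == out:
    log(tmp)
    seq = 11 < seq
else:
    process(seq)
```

Transformed code:
seq = out[34]
for tmp in seq:
    seq = (18 >= 35) // 3
handle(seq)
parts = [out[32] for i in seq if tmp != 33 != i]
tmp = tmp * 36 // record(tmp)
tmp = tmp[tmp]
for seq in parts:
    seq *= parts % seq
    tmp = out
parts = parts % out
if parts == out:
    log(tmp)
    seq = 11 < seq
else:
    process(seq)

seq *= parts % seq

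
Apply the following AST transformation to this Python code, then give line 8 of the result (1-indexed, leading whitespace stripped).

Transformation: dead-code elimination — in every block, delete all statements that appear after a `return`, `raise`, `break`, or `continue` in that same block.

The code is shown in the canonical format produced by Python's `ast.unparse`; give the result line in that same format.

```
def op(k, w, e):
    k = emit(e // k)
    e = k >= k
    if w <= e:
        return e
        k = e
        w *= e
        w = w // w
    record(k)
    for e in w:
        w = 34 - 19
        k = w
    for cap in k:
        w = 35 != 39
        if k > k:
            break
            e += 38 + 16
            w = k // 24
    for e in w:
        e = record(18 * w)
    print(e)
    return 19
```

Transformed code:
def op(k, w, e):
    k = emit(e // k)
    e = k >= k
    if w <= e:
        return e
    record(k)
    for e in w:
        w = 34 - 19
        k = w
    for cap in k:
        w = 35 != 39
        if k > k:
            break
    for e in w:
        e = record(18 * w)
    print(e)
    return 19

w = 34 - 19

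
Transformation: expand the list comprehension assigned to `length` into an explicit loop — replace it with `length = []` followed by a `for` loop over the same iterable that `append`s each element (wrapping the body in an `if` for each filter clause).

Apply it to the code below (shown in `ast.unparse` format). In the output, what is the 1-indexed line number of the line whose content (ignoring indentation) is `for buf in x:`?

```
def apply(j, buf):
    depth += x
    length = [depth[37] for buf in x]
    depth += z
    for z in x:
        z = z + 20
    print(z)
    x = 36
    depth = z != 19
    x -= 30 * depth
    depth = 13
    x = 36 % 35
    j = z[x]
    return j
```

4

Transformed code:
def apply(j, buf):
    depth += x
    length = []
    for buf in x:
        length.append(depth[37])
    depth += z
    for z in x:
        z = z + 20
    print(z)
    x = 36
    depth = z != 19
    x -= 30 * depth
    depth = 13
    x = 36 % 35
    j = z[x]
    return j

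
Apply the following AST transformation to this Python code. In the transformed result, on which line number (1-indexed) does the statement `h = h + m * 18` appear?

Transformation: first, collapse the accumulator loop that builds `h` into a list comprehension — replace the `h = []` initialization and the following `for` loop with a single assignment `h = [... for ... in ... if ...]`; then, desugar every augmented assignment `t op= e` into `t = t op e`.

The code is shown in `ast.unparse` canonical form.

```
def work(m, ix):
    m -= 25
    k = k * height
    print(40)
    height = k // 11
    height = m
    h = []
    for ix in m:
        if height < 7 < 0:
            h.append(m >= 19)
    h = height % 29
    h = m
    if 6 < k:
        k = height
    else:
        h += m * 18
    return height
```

13

Transformed code:
def work(m, ix):
    m = m - 25
    k = k * height
    print(40)
    height = k // 11
    height = m
    h = [m >= 19 for ix in m if height < 7 < 0]
    h = height % 29
    h = m
    if 6 < k:
        k = height
    else:
        h = h + m * 18
    return height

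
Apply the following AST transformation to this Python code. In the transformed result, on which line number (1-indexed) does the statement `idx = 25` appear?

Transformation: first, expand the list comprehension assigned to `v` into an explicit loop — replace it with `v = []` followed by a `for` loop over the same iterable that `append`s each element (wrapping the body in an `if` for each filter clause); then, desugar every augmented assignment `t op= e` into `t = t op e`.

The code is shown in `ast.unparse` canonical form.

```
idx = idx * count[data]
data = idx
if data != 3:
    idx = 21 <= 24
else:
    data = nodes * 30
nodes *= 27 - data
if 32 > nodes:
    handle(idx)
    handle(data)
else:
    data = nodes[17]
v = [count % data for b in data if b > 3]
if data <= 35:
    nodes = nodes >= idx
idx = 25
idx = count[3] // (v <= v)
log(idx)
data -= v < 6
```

Transformed code:
idx = idx * count[data]
data = idx
if data != 3:
    idx = 21 <= 24
else:
    data = nodes * 30
nodes = nodes * (27 - data)
if 32 > nodes:
    handle(idx)
    handle(data)
else:
    data = nodes[17]
v = []
for b in data:
    if b > 3:
        v.append(count % data)
if data <= 35:
    nodes = nodes >= idx
idx = 25
idx = count[3] // (v <= v)
log(idx)
data = data - (v < 6)

19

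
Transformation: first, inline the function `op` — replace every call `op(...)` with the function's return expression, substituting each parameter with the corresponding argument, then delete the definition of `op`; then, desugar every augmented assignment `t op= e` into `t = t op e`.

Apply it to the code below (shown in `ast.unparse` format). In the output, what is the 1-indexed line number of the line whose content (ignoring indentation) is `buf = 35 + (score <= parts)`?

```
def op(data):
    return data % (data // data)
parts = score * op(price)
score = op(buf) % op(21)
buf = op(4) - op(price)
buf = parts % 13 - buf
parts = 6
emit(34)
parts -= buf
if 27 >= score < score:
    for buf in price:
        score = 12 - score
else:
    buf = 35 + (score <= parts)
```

12

Transformed code:
parts = score * (price % (price // price))
score = buf % (buf // buf) % (21 % (21 // 21))
buf = 4 % (4 // 4) - price % (price // price)
buf = parts % 13 - buf
parts = 6
emit(34)
parts = parts - buf
if 27 >= score < score:
    for buf in price:
        score = 12 - score
else:
    buf = 35 + (score <= parts)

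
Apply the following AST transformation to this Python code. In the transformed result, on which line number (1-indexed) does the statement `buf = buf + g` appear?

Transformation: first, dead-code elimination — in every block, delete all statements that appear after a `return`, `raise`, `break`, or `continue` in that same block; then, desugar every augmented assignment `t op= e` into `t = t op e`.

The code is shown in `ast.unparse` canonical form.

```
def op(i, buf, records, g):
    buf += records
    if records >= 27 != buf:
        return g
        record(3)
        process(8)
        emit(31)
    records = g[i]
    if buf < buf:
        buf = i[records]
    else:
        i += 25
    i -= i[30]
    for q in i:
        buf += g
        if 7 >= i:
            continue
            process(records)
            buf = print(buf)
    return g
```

12

Transformed code:
def op(i, buf, records, g):
    buf = buf + records
    if records >= 27 != buf:
        return g
    records = g[i]
    if buf < buf:
        buf = i[records]
    else:
        i = i + 25
    i = i - i[30]
    for q in i:
        buf = buf + g
        if 7 >= i:
            continue
    return g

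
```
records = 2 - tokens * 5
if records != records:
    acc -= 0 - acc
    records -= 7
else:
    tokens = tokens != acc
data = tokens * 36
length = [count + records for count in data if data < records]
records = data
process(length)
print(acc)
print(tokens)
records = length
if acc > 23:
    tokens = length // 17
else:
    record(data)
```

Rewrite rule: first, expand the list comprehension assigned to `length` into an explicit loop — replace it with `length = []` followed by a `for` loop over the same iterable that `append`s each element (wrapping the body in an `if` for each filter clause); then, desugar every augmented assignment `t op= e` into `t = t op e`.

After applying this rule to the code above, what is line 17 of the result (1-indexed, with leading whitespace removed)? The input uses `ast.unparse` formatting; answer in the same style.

if acc > 23:

Transformed code:
records = 2 - tokens * 5
if records != records:
    acc = acc - (0 - acc)
    records = records - 7
else:
    tokens = tokens != acc
data = tokens * 36
length = []
for count in data:
    if data < records:
        length.append(count + records)
records = data
process(length)
print(acc)
print(tokens)
records = length
if acc > 23:
    tokens = length // 17
else:
    record(data)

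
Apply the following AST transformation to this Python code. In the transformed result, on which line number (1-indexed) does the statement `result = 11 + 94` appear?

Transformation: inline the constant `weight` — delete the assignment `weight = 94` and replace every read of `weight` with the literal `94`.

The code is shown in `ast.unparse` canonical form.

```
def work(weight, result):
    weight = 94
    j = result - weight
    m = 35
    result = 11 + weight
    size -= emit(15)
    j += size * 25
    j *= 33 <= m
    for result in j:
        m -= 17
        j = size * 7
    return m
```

Transformed code:
def work(weight, result):
    j = result - 94
    m = 35
    result = 11 + 94
    size -= emit(15)
    j += size * 25
    j *= 33 <= m
    for result in j:
        m -= 17
        j = size * 7
    return m

4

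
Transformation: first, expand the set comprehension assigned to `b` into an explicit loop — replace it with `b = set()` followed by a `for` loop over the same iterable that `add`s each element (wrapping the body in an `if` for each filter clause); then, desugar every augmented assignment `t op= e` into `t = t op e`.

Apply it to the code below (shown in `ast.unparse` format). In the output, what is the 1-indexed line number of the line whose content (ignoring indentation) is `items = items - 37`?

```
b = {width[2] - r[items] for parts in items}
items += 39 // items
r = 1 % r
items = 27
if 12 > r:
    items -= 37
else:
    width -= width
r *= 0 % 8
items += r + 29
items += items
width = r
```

Transformed code:
b = set()
for parts in items:
    b.add(width[2] - r[items])
items = items + 39 // items
r = 1 % r
items = 27
if 12 > r:
    items = items - 37
else:
    width = width - width
r = r * (0 % 8)
items = items + (r + 29)
items = items + items
width = r

8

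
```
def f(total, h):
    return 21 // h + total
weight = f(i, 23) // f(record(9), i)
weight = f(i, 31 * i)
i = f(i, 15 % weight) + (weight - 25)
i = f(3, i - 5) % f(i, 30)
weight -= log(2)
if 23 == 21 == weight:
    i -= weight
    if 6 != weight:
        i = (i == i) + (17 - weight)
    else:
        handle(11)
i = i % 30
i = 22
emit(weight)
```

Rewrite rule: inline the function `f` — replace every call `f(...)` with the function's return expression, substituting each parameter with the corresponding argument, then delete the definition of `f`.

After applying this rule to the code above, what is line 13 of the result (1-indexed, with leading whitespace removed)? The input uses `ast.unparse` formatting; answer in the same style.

i = 22

Transformed code:
weight = (21 // 23 + i) // (21 // i + record(9))
weight = 21 // (31 * i) + i
i = 21 // (15 % weight) + i + (weight - 25)
i = (21 // (i - 5) + 3) % (21 // 30 + i)
weight -= log(2)
if 23 == 21 == weight:
    i -= weight
    if 6 != weight:
        i = (i == i) + (17 - weight)
    else:
        handle(11)
i = i % 30
i = 22
emit(weight)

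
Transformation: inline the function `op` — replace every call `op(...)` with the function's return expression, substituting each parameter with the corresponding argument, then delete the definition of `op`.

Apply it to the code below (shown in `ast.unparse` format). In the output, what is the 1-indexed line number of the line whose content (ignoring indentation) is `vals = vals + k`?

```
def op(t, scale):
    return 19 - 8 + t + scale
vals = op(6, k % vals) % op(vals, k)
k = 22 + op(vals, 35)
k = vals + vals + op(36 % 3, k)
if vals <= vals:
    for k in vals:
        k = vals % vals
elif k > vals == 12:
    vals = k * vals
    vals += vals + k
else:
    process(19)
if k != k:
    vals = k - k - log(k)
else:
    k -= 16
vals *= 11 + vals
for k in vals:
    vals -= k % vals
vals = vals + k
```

19

Transformed code:
vals = (19 - 8 + 6 + k % vals) % (19 - 8 + vals + k)
k = 22 + (19 - 8 + vals + 35)
k = vals + vals + (19 - 8 + 36 % 3 + k)
if vals <= vals:
    for k in vals:
        k = vals % vals
elif k > vals == 12:
    vals = k * vals
    vals += vals + k
else:
    process(19)
if k != k:
    vals = k - k - log(k)
else:
    k -= 16
vals *= 11 + vals
for k in vals:
    vals -= k % vals
vals = vals + k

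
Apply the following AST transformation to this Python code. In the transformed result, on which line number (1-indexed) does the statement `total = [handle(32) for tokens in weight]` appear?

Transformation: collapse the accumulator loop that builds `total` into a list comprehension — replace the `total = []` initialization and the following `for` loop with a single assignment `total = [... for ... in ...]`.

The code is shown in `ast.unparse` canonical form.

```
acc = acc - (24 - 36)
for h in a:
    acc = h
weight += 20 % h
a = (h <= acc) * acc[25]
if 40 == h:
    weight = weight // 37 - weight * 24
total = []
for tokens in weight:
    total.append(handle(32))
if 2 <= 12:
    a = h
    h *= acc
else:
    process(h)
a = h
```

Transformed code:
acc = acc - (24 - 36)
for h in a:
    acc = h
weight += 20 % h
a = (h <= acc) * acc[25]
if 40 == h:
    weight = weight // 37 - weight * 24
total = [handle(32) for tokens in weight]
if 2 <= 12:
    a = h
    h *= acc
else:
    process(h)
a = h

8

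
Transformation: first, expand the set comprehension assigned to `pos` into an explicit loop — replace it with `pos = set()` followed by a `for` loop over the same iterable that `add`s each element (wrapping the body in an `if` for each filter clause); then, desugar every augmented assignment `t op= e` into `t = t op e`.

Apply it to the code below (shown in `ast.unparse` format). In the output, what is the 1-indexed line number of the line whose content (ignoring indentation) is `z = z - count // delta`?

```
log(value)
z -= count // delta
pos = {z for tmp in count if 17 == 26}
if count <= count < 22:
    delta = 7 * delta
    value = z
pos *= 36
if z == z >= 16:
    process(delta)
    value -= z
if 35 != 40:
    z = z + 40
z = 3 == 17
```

2

Transformed code:
log(value)
z = z - count // delta
pos = set()
for tmp in count:
    if 17 == 26:
        pos.add(z)
if count <= count < 22:
    delta = 7 * delta
    value = z
pos = pos * 36
if z == z >= 16:
    process(delta)
    value = value - z
if 35 != 40:
    z = z + 40
z = 3 == 17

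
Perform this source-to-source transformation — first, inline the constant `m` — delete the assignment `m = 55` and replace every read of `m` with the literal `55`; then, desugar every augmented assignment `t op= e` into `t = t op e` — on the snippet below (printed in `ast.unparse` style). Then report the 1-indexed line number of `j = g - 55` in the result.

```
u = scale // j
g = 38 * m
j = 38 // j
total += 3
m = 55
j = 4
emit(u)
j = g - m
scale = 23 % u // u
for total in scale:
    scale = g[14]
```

Transformed code:
u = scale // j
g = 38 * 55
j = 38 // j
total = total + 3
j = 4
emit(u)
j = g - 55
scale = 23 % u // u
for total in scale:
    scale = g[14]

7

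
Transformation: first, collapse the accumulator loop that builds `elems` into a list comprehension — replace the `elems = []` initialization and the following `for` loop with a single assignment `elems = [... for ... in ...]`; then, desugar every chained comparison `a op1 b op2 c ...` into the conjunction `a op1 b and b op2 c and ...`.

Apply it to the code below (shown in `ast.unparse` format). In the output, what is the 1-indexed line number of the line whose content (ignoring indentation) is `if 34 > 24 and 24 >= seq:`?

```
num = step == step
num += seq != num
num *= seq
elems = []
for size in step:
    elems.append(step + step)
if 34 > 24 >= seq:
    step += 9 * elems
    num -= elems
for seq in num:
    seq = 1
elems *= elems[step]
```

Transformed code:
num = step == step
num += seq != num
num *= seq
elems = [step + step for size in step]
if 34 > 24 and 24 >= seq:
    step += 9 * elems
    num -= elems
for seq in num:
    seq = 1
elems *= elems[step]

5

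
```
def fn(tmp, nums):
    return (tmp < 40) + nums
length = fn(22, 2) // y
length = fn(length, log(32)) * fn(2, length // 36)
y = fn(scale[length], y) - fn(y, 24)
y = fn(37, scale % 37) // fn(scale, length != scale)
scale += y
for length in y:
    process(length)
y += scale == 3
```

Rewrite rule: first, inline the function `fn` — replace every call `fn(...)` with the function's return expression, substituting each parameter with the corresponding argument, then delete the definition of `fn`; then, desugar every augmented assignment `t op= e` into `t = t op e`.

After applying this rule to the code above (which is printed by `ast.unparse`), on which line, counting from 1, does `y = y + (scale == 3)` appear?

Transformed code:
length = ((22 < 40) + 2) // y
length = ((length < 40) + log(32)) * ((2 < 40) + length // 36)
y = (scale[length] < 40) + y - ((y < 40) + 24)
y = ((37 < 40) + scale % 37) // ((scale < 40) + (length != scale))
scale = scale + y
for length in y:
    process(length)
y = y + (scale == 3)

8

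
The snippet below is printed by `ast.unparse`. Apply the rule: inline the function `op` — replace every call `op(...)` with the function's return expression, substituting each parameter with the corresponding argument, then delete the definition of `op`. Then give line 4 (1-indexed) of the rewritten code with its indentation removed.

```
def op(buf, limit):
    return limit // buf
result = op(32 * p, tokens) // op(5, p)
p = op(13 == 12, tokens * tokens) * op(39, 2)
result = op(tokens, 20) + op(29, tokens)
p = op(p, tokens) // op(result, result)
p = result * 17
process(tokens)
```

p = tokens // p // (result // result)

Transformed code:
result = tokens // (32 * p) // (p // 5)
p = tokens * tokens // (13 == 12) * (2 // 39)
result = 20 // tokens + tokens // 29
p = tokens // p // (result // result)
p = result * 17
process(tokens)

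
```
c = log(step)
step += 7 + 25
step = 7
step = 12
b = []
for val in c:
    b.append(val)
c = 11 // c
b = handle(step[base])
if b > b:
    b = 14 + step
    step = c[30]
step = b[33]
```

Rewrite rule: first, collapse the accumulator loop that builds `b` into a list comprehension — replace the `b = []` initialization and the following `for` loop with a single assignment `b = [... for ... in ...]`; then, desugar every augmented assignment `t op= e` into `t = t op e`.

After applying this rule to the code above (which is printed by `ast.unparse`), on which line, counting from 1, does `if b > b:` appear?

Transformed code:
c = log(step)
step = step + (7 + 25)
step = 7
step = 12
b = [val for val in c]
c = 11 // c
b = handle(step[base])
if b > b:
    b = 14 + step
    step = c[30]
step = b[33]

8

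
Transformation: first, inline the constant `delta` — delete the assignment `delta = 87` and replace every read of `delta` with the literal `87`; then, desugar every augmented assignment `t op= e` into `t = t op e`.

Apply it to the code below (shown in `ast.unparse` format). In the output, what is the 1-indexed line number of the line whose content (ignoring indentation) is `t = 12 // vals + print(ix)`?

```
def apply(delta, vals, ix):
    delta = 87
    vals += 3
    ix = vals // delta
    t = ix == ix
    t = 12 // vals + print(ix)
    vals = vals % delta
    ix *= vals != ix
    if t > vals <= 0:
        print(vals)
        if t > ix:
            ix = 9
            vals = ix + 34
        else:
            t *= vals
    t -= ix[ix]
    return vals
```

5

Transformed code:
def apply(delta, vals, ix):
    vals = vals + 3
    ix = vals // 87
    t = ix == ix
    t = 12 // vals + print(ix)
    vals = vals % 87
    ix = ix * (vals != ix)
    if t > vals <= 0:
        print(vals)
        if t > ix:
            ix = 9
            vals = ix + 34
        else:
            t = t * vals
    t = t - ix[ix]
    return vals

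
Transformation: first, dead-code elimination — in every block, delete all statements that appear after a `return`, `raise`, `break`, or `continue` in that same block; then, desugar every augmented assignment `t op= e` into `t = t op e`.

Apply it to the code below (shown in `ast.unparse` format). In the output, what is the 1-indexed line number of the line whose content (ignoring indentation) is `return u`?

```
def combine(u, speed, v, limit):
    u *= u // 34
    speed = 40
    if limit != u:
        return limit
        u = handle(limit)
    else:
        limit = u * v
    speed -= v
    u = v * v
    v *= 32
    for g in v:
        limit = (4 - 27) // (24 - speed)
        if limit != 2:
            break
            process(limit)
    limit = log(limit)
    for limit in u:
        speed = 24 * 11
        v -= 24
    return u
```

Transformed code:
def combine(u, speed, v, limit):
    u = u * (u // 34)
    speed = 40
    if limit != u:
        return limit
    else:
        limit = u * v
    speed = speed - v
    u = v * v
    v = v * 32
    for g in v:
        limit = (4 - 27) // (24 - speed)
        if limit != 2:
            break
    limit = log(limit)
    for limit in u:
        speed = 24 * 11
        v = v - 24
    return u

19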